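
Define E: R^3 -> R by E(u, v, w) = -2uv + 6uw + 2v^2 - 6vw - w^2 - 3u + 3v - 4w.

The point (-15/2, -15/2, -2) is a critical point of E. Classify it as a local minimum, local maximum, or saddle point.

saddle point

The Hessian is constant: H = [[0, -2, 6], [-2, 4, -6], [6, -6, -2]].
Leading principal minors: Δ₁ = 0, Δ₂ = -4, Δ₃ = 8.
The minors fit neither the all-positive nor the alternating-sign pattern, so H is indefinite: a saddle point.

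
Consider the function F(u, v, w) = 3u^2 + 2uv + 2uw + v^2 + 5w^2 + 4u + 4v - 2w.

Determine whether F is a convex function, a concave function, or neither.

convex

F is quadratic, so its Hessian is the constant matrix H = [[6, 2, 2], [2, 2, 0], [2, 0, 10]].
Leading principal minors: 6, 8, 72.
All positive ⇒ H ≻ 0 ⇒ convex.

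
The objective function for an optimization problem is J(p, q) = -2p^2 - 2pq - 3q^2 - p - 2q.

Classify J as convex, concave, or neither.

concave

J is quadratic, so its Hessian is the constant matrix H = [[-4, -2], [-2, -6]].
det(H) = 20, tr(H) = -10.
det(H) > 0 and tr(H) < 0, so H is negative definite everywhere: concave.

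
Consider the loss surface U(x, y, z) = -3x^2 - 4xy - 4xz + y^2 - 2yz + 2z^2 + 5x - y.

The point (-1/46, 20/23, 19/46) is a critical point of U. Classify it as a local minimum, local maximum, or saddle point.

saddle point

The Hessian is constant: H = [[-6, -4, -4], [-4, 2, -2], [-4, -2, 4]].
Leading principal minors: Δ₁ = -6, Δ₂ = -28, Δ₃ = -184.
The minors fit neither the all-positive nor the alternating-sign pattern, so H is indefinite: a saddle point.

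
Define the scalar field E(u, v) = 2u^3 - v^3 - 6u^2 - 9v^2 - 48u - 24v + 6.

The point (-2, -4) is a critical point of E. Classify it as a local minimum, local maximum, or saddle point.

saddle point

The mixed partial ∂²E/∂u∂v is 0, so the Hessian at any point is diag(E_uu, E_vv) = diag(12(u - 1), -6(v + 3)).
At (-2, -4): H = diag(-36, 6).
The eigenvalues have opposite signs, so H is indefinite: a saddle point.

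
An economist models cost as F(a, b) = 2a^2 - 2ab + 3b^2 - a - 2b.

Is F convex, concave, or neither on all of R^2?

convex

F is quadratic, so its Hessian is the constant matrix H = [[4, -2], [-2, 6]].
det(H) = 20, tr(H) = 10.
det(H) > 0 and tr(H) > 0, so H is positive definite everywhere: convex.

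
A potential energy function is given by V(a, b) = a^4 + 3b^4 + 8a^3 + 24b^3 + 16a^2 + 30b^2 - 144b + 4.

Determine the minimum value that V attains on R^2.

V(a,b) separates as P(a) + Q(b) + 4, so its minimum is min P + min Q + 4.
P'(a) = 4a(a + 2)(a + 4) vanishes at a ∈ {-4, -2, 0}; Q'(b) = 12(b - 1)(b + 3)(b + 4) vanishes at b ∈ {-4, -3, 1}.
Local minima of P (where P''>0): P(-4)=0, P(0)=0. Local minima of Q: Q(-4)=288, Q(1)=-87.
So the global minimum of V is P(-4) + Q(1) + 4 = 0 − 87 + 4 = -83, attained at (-4, 1).

-83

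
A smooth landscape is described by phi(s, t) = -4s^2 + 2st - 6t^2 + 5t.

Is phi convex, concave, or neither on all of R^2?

concave

phi is quadratic, so its Hessian is the constant matrix H = [[-8, 2], [2, -12]].
det(H) = 92, tr(H) = -20.
det(H) > 0 and tr(H) < 0, so H is negative definite everywhere: concave.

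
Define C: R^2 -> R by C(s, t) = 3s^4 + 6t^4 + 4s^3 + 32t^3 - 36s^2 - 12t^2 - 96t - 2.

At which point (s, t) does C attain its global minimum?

C(s,t) separates as P(s) + Q(t) − 2, so its minimum is min P + min Q − 2.
P'(s) = 12s(s - 2)(s + 3) vanishes at s ∈ {-3, 0, 2}; Q'(t) = 24(t - 1)(t + 1)(t + 4) vanishes at t ∈ {-4, -1, 1}.
Local minima of P (where P''>0): P(-3)=-189, P(2)=-64. Local minima of Q: Q(-4)=-320, Q(1)=-70.
So the global minimum of C is P(-3) + Q(-4) − 2 = -189 − 320 − 2 = -511, attained at (-3, -4).

(-3, -4)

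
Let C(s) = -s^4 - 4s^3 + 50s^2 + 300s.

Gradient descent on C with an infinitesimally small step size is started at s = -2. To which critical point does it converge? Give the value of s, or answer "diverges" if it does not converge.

C'(s) = -4(s - 5)(s + 3)(s + 5), so C'(-2) = 84.
Gradient descent moves in the -C' direction, i.e. s is decreasing.
The nearest critical point in that direction is s = -3, where C'' = 64 > 0 (a local minimum). The iterate converges there.

-3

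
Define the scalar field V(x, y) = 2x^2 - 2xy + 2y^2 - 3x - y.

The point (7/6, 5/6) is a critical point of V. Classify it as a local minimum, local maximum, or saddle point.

The Hessian of V is constant: H = [[4, -2], [-2, 4]].
det(H) = 4·4 − (-2)² = 12.
det(H) > 0 and tr(H) = 8 > 0, so H is positive definite and the point is a local minimum.

local minimum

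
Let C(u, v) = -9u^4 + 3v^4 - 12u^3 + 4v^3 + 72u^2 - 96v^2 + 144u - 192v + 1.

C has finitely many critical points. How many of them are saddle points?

C separates as a function of u plus a function of v, so ∇C=0 decouples.
∂C/∂u = -36(u - 2)(u + 1)(u + 2) = 0 at u ∈ {-2, -1, 2}; ∂C/∂v = 12(v - 4)(v + 1)(v + 4) = 0 at v ∈ {-4, -1, 4}.
The Hessian is diagonal: diag(C_uu, C_vv). Second derivatives: C_uu(-2)=-144, C_uu(-1)=108, C_uu(2)=-432; C_vv(-4)=288, C_vv(-1)=-180, C_vv(4)=480.
Saddle points occur where the two diagonal entries have opposite signs: (-2, -4), (-2, 4), (-1, -1), (2, -4), (2, 4). Count: 5.

5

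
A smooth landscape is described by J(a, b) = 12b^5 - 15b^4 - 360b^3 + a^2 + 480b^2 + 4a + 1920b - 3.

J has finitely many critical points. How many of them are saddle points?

2

J separates as a function of a plus a function of b, so ∇J=0 decouples.
∂J/∂a = 2(a + 2) = 0 at a ∈ {-2}; ∂J/∂b = 60(b - 4)(b - 2)(b + 1)(b + 4) = 0 at b ∈ {-4, -1, 2, 4}.
The Hessian is diagonal: diag(J_aa, J_bb). Second derivatives: J_aa(-2)=2; J_bb(-4)=-8640, J_bb(-1)=2700, J_bb(2)=-2160, J_bb(4)=4800.
Saddle points occur where the two diagonal entries have opposite signs: (-2, -4), (-2, 2). Count: 2.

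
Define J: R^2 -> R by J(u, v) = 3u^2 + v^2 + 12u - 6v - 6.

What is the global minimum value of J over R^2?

J(u,v) separates as P(u) + Q(v) − 6, so its minimum is min P + min Q − 6.
P'(u) = 6u + 12 vanishes at u ∈ {-2}; Q'(v) = 2v - 6 vanishes at v ∈ {3}.
Local minima of P (where P''>0): P(-2)=-12. Local minima of Q: Q(3)=-9.
So the global minimum of J is P(-2) + Q(3) − 6 = -12 − 9 − 6 = -27, attained at (-2, 3).

-27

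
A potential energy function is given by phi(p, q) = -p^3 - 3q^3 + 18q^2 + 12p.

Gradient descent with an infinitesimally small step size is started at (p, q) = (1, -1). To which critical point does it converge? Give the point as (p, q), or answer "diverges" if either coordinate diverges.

phi is separable, so gradient descent decouples: p follows -∂phi/∂p, q follows -∂phi/∂q.
∂phi/∂p = -3(p - 2)(p + 2); at p=1 this is 9, so p decreases.
∂phi/∂q = -9q(q - 4); at q=-1 this is -45, so q increases.
p converges to its nearest critical value -2 (a local min of the p-part); q converges to 0. The iterate converges to (-2, 0).

(-2, 0)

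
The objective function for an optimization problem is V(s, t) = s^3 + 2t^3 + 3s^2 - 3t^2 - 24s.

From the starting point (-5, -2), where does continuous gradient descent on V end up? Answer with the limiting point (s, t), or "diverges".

diverges

V is separable, so gradient descent decouples: s follows -∂V/∂s, t follows -∂V/∂t.
∂V/∂s = 3(s - 2)(s + 4); at s=-5 this is 21, so s decreases.
∂V/∂t = 6t(t - 1); at t=-2 this is 36, so t decreases.
The s-coordinate has no critical point in that direction and runs off to infinity.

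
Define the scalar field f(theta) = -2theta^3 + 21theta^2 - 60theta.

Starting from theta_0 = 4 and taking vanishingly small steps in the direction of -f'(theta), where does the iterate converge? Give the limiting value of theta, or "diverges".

f'(theta) = -6(theta - 5)(theta - 2), so f'(4) = 12.
Gradient descent moves in the -f' direction, i.e. theta is decreasing.
The nearest critical point in that direction is theta = 2, where f'' = 18 > 0 (a local minimum). The iterate converges there.

2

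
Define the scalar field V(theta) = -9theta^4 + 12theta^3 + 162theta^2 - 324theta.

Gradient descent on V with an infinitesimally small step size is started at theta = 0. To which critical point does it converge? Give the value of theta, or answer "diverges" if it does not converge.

1

V'(theta) = -36(theta - 3)(theta - 1)(theta + 3), so V'(0) = -324.
Gradient descent moves in the -V' direction, i.e. theta is increasing.
The nearest critical point in that direction is theta = 1, where V'' = 288 > 0 (a local minimum). The iterate converges there.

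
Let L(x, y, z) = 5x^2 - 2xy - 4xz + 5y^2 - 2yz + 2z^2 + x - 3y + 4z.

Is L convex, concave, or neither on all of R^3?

convex

L is quadratic, so its Hessian is the constant matrix H = [[10, -2, -4], [-2, 10, -2], [-4, -2, 4]].
Leading principal minors: 10, 96, 152.
All positive ⇒ H ≻ 0 ⇒ convex.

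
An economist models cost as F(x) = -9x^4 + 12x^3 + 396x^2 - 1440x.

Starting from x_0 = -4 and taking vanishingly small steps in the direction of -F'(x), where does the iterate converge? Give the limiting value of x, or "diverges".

F'(x) = -36(x - 4)(x - 2)(x + 5), so F'(-4) = -1728.
Gradient descent moves in the -F' direction, i.e. x is increasing.
The nearest critical point in that direction is x = 2, where F'' = 504 > 0 (a local minimum). The iterate converges there.

2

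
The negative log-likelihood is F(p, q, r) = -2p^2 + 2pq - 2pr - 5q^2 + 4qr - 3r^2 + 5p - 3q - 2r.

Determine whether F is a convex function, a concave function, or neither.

concave

F is quadratic, so its Hessian is the constant matrix H = [[-4, 2, -2], [2, -10, 4], [-2, 4, -6]].
Leading principal minors: -4, 36, -144.
Signs alternate −, +, − ⇒ H ≺ 0 ⇒ concave.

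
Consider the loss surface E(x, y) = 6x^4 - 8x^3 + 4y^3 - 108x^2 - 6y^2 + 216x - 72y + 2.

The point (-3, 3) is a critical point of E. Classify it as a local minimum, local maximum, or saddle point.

local minimum

The mixed partial ∂²E/∂x∂y is 0, so the Hessian at any point is diag(E_xx, E_yy) = diag(24(3x^2 - 2x - 9), 12(2y - 1)).
At (-3, 3): H = diag(576, 60).
Both eigenvalues are positive, so H is positive definite: a local minimum.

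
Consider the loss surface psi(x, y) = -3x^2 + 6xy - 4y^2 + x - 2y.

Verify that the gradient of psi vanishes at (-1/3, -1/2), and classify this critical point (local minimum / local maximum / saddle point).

local maximum

∇psi = (-6x + 6y + 1, 6x - 8y - 2); substituting (-1/3, -1/2) gives ∇psi = (0, 0), so (-1/3, -1/2) is indeed a critical point.
The Hessian of psi is constant: H = [[-6, 6], [6, -8]].
det(H) = (-6)·(-8) − 6² = 12.
det(H) > 0 and tr(H) = -14 < 0, so H is negative definite and the point is a local maximum.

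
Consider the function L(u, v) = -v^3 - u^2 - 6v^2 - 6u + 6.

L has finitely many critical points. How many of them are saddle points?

L separates as a function of u plus a function of v, so ∇L=0 decouples.
∂L/∂u = -2(u + 3) = 0 at u ∈ {-3}; ∂L/∂v = -3v(v + 4) = 0 at v ∈ {-4, 0}.
The Hessian is diagonal: diag(L_uu, L_vv). Second derivatives: L_uu(-3)=-2; L_vv(-4)=12, L_vv(0)=-12.
Saddle points occur where the two diagonal entries have opposite signs: (-3, -4). Count: 1.

1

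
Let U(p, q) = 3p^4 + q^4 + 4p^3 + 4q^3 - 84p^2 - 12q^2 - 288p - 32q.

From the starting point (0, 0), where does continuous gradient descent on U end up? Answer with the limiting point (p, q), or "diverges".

U is separable, so gradient descent decouples: p follows -∂U/∂p, q follows -∂U/∂q.
∂U/∂p = 12(p - 4)(p + 2)(p + 3); at p=0 this is -288, so p increases.
∂U/∂q = 4(q - 2)(q + 1)(q + 4); at q=0 this is -32, so q increases.
p converges to its nearest critical value 4 (a local min of the p-part); q converges to 2. The iterate converges to (4, 2).

(4, 2)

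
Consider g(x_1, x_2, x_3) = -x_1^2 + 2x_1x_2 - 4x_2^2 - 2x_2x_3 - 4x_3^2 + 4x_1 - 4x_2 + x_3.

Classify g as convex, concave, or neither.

concave

g is quadratic, so its Hessian is the constant matrix H = [[-2, 2, 0], [2, -8, -2], [0, -2, -8]].
Leading principal minors: -2, 12, -88.
Signs alternate −, +, − ⇒ H ≺ 0 ⇒ concave.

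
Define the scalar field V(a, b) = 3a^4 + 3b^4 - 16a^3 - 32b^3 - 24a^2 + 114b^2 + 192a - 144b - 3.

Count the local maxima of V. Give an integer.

1

V separates as a function of a plus a function of b, so ∇V=0 decouples.
∂V/∂a = 12(a - 4)(a - 2)(a + 2) = 0 at a ∈ {-2, 2, 4}; ∂V/∂b = 12(b - 4)(b - 3)(b - 1) = 0 at b ∈ {1, 3, 4}.
The Hessian is diagonal: diag(V_aa, V_bb). Second derivatives: V_aa(-2)=288, V_aa(2)=-96, V_aa(4)=144; V_bb(1)=72, V_bb(3)=-24, V_bb(4)=36.
Local maxima occur where both diagonal entries negative: (2, 3). Count: 1.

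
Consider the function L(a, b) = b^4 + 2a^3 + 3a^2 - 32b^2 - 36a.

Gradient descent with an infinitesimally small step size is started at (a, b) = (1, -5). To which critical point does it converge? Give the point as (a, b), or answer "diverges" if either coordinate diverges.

(2, -4)

L is separable, so gradient descent decouples: a follows -∂L/∂a, b follows -∂L/∂b.
∂L/∂a = 6(a - 2)(a + 3); at a=1 this is -24, so a increases.
∂L/∂b = 4b(b - 4)(b + 4); at b=-5 this is -180, so b increases.
a converges to its nearest critical value 2 (a local min of the a-part); b converges to -4. The iterate converges to (2, -4).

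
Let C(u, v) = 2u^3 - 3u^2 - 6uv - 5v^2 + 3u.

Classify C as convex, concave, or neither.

The term 2u^3 is cubic, so the Hessian is not constant.
∂²C/∂u² = 12u - 6, which takes both signs as u varies (negative for sufficiently negative u). A diagonal entry of the Hessian changing sign means the Hessian is neither positive- nor negative-semidefinite on all of R^2.

neither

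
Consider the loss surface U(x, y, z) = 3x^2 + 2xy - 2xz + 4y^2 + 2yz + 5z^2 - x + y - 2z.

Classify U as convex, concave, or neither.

U is quadratic, so its Hessian is the constant matrix H = [[6, 2, -2], [2, 8, 2], [-2, 2, 10]].
Leading principal minors: 6, 44, 368.
All positive ⇒ H ≻ 0 ⇒ convex.

convex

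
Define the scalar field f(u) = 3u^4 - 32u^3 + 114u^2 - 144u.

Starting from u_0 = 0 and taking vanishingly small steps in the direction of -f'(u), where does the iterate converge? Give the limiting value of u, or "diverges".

f'(u) = 12(u - 4)(u - 3)(u - 1), so f'(0) = -144.
Gradient descent moves in the -f' direction, i.e. u is increasing.
The nearest critical point in that direction is u = 1, where f'' = 72 > 0 (a local minimum). The iterate converges there.

1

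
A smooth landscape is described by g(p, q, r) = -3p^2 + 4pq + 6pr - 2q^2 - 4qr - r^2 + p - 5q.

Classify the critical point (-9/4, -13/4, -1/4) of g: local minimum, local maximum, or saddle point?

The Hessian is constant: H = [[-6, 4, 6], [4, -4, -4], [6, -4, -2]].
Leading principal minors: Δ₁ = -6, Δ₂ = 8, Δ₃ = 32.
The minors fit neither the all-positive nor the alternating-sign pattern, so H is indefinite: a saddle point.

saddle point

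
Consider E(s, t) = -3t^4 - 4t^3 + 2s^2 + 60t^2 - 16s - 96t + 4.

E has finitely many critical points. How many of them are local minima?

E separates as a function of s plus a function of t, so ∇E=0 decouples.
∂E/∂s = 4(s - 4) = 0 at s ∈ {4}; ∂E/∂t = -12(t - 2)(t - 1)(t + 4) = 0 at t ∈ {-4, 1, 2}.
The Hessian is diagonal: diag(E_ss, E_tt). Second derivatives: E_ss(4)=4; E_tt(-4)=-360, E_tt(1)=60, E_tt(2)=-72.
Local minima occur where both diagonal entries positive: (4, 1). Count: 1.

1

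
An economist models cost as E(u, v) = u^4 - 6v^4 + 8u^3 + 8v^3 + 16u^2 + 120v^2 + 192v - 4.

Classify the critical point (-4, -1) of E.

The mixed partial ∂²E/∂u∂v is 0, so the Hessian at any point is diag(E_uu, E_vv) = diag(4(3u^2 + 12u + 8), 24(-3v^2 + 2v + 10)).
At (-4, -1): H = diag(32, 120).
Both eigenvalues are positive, so H is positive definite: a local minimum.

local minimum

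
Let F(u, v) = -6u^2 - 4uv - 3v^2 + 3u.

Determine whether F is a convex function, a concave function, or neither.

concave

F is quadratic, so its Hessian is the constant matrix H = [[-12, -4], [-4, -6]].
det(H) = 56, tr(H) = -18.
det(H) > 0 and tr(H) < 0, so H is negative definite everywhere: concave.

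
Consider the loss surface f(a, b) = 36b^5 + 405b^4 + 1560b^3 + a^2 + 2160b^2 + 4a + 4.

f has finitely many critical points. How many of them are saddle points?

f separates as a function of a plus a function of b, so ∇f=0 decouples.
∂f/∂a = 2(a + 2) = 0 at a ∈ {-2}; ∂f/∂b = 180b(b + 2)(b + 3)(b + 4) = 0 at b ∈ {-4, -3, -2, 0}.
The Hessian is diagonal: diag(f_aa, f_bb). Second derivatives: f_aa(-2)=2; f_bb(-4)=-1440, f_bb(-3)=540, f_bb(-2)=-720, f_bb(0)=4320.
Saddle points occur where the two diagonal entries have opposite signs: (-2, -4), (-2, -2). Count: 2.

2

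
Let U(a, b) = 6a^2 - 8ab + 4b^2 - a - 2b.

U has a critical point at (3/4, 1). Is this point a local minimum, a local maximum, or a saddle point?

The Hessian of U is constant: H = [[12, -8], [-8, 8]].
det(H) = 12·8 − (-8)² = 32.
det(H) > 0 and tr(H) = 20 > 0, so H is positive definite and the point is a local minimum.

local minimum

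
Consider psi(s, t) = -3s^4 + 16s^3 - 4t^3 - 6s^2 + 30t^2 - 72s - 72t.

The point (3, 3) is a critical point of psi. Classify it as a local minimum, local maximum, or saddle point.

local maximum

The mixed partial ∂²psi/∂s∂t is 0, so the Hessian at any point is diag(psi_ss, psi_tt) = diag(12(-3s^2 + 8s - 1), 12(-2t + 5)).
At (3, 3): H = diag(-48, -12).
Both eigenvalues are negative, so H is negative definite: a local maximum.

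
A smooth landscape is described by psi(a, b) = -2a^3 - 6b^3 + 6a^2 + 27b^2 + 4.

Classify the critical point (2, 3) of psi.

local maximum

The mixed partial ∂²psi/∂a∂b is 0, so the Hessian at any point is diag(psi_aa, psi_bb) = diag(12(-a + 1), 18(-2b + 3)).
At (2, 3): H = diag(-12, -54).
Both eigenvalues are negative, so H is negative definite: a local maximum.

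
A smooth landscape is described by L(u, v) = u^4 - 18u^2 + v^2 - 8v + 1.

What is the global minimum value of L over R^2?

L(u,v) separates as P(u) + Q(v) + 1, so its minimum is min P + min Q + 1.
P'(u) = 4u(u - 3)(u + 3) vanishes at u ∈ {-3, 0, 3}; Q'(v) = 2v - 8 vanishes at v ∈ {4}.
Local minima of P (where P''>0): P(-3)=-81, P(3)=-81. Local minima of Q: Q(4)=-16.
So the global minimum of L is P(-3) + Q(4) + 1 = -81 − 16 + 1 = -96, attained at (-3, 4).

-96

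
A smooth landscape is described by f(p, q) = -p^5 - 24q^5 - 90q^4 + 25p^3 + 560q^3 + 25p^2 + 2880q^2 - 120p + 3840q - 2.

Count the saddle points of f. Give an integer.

f separates as a function of p plus a function of q, so ∇f=0 decouples.
∂f/∂p = -5(p - 4)(p - 1)(p + 2)(p + 3) = 0 at p ∈ {-3, -2, 1, 4}; ∂f/∂q = -120(q - 4)(q + 1)(q + 2)(q + 4) = 0 at q ∈ {-4, -2, -1, 4}.
The Hessian is diagonal: diag(f_pp, f_qq). Second derivatives: f_pp(-3)=140, f_pp(-2)=-90, f_pp(1)=180, f_pp(4)=-630; f_qq(-4)=5760, f_qq(-2)=-1440, f_qq(-1)=1800, f_qq(4)=-28800.
Saddle points occur where the two diagonal entries have opposite signs: (-3, -2), (-3, 4), (-2, -4), (-2, -1), (1, -2), (1, 4), (4, -4), (4, -1). Count: 8.

8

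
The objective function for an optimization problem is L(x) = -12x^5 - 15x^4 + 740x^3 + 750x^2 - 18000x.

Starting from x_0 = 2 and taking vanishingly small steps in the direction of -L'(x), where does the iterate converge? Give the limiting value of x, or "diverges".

3

L'(x) = -60(x - 5)(x - 3)(x + 4)(x + 5), so L'(2) = -7560.
Gradient descent moves in the -L' direction, i.e. x is increasing.
The nearest critical point in that direction is x = 3, where L'' = 6720 > 0 (a local minimum). The iterate converges there.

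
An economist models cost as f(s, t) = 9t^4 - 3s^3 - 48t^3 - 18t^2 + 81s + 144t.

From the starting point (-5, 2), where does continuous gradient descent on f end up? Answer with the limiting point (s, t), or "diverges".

(-3, 4)

f is separable, so gradient descent decouples: s follows -∂f/∂s, t follows -∂f/∂t.
∂f/∂s = -9(s - 3)(s + 3); at s=-5 this is -144, so s increases.
∂f/∂t = 36(t - 4)(t - 1)(t + 1); at t=2 this is -216, so t increases.
s converges to its nearest critical value -3 (a local min of the s-part); t converges to 4. The iterate converges to (-3, 4).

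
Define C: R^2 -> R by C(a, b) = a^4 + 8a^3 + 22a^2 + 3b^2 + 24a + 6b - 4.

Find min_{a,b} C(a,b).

C(a,b) separates as P(a) + Q(b) − 4, so its minimum is min P + min Q − 4.
P'(a) = 4(a + 1)(a + 2)(a + 3) vanishes at a ∈ {-3, -2, -1}; Q'(b) = 6b + 6 vanishes at b ∈ {-1}.
Local minima of P (where P''>0): P(-3)=-9, P(-1)=-9. Local minima of Q: Q(-1)=-3.
So the global minimum of C is P(-3) + Q(-1) − 4 = -9 − 3 − 4 = -16, attained at (-3, -1).

-16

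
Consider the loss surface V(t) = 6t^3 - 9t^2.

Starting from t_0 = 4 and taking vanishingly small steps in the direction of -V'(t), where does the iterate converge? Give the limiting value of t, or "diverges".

V'(t) = 18t(t - 1), so V'(4) = 216.
Gradient descent moves in the -V' direction, i.e. t is decreasing.
The nearest critical point in that direction is t = 1, where V'' = 18 > 0 (a local minimum). The iterate converges there.

1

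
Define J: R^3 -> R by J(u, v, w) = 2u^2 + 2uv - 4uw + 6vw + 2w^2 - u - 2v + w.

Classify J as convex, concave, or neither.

J is quadratic, so its Hessian is the constant matrix H = [[4, 2, -4], [2, 0, 6], [-4, 6, 4]].
Leading principal minors: 4, -4, -256.
Neither pattern holds ⇒ H is indefinite ⇒ neither convex nor concave.

neither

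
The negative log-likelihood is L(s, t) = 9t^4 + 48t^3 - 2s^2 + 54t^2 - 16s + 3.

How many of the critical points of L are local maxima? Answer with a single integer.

1

L separates as a function of s plus a function of t, so ∇L=0 decouples.
∂L/∂s = -4(s + 4) = 0 at s ∈ {-4}; ∂L/∂t = 36t(t + 1)(t + 3) = 0 at t ∈ {-3, -1, 0}.
The Hessian is diagonal: diag(L_ss, L_tt). Second derivatives: L_ss(-4)=-4; L_tt(-3)=216, L_tt(-1)=-72, L_tt(0)=108.
Local maxima occur where both diagonal entries negative: (-4, -1). Count: 1.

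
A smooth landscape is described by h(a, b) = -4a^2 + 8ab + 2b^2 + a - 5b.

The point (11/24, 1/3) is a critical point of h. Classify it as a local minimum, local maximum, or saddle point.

The Hessian of h is constant: H = [[-8, 8], [8, 4]].
det(H) = (-8)·4 − 8² = -96.
Since det(H) < 0, H is indefinite and the critical point is a saddle point.

saddle point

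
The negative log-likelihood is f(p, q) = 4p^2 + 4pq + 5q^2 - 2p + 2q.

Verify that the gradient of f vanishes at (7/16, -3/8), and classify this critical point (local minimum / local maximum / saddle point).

local minimum

∇f = (8p + 4q - 2, 4p + 10q + 2); substituting (7/16, -3/8) gives ∇f = (0, 0), so (7/16, -3/8) is indeed a critical point.
The Hessian of f is constant: H = [[8, 4], [4, 10]].
det(H) = 8·10 − 4² = 64.
det(H) > 0 and tr(H) = 18 > 0, so H is positive definite and the point is a local minimum.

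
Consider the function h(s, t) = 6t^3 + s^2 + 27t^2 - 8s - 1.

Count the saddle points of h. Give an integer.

h separates as a function of s plus a function of t, so ∇h=0 decouples.
∂h/∂s = 2(s - 4) = 0 at s ∈ {4}; ∂h/∂t = 18t(t + 3) = 0 at t ∈ {-3, 0}.
The Hessian is diagonal: diag(h_ss, h_tt). Second derivatives: h_ss(4)=2; h_tt(-3)=-54, h_tt(0)=54.
Saddle points occur where the two diagonal entries have opposite signs: (4, -3). Count: 1.

1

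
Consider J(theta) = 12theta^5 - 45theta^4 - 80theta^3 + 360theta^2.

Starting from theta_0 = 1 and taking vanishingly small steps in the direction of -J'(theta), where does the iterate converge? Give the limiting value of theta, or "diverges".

J'(theta) = 60theta(theta - 3)(theta - 2)(theta + 2), so J'(1) = 360.
Gradient descent moves in the -J' direction, i.e. theta is decreasing.
The nearest critical point in that direction is theta = 0, where J'' = 720 > 0 (a local minimum). The iterate converges there.

0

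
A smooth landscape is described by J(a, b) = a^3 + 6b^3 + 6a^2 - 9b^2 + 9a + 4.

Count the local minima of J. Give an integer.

J separates as a function of a plus a function of b, so ∇J=0 decouples.
∂J/∂a = 3(a + 1)(a + 3) = 0 at a ∈ {-3, -1}; ∂J/∂b = 18b(b - 1) = 0 at b ∈ {0, 1}.
The Hessian is diagonal: diag(J_aa, J_bb). Second derivatives: J_aa(-3)=-6, J_aa(-1)=6; J_bb(0)=-18, J_bb(1)=18.
Local minima occur where both diagonal entries positive: (-1, 1). Count: 1.

1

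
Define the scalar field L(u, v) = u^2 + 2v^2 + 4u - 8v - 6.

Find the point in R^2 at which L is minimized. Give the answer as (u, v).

(-2, 2)

L(u,v) separates as P(u) + Q(v) − 6, so its minimum is min P + min Q − 6.
P'(u) = 2u + 4 vanishes at u ∈ {-2}; Q'(v) = 4v - 8 vanishes at v ∈ {2}.
Local minima of P (where P''>0): P(-2)=-4. Local minima of Q: Q(2)=-8.
So the global minimum of L is P(-2) + Q(2) − 6 = -4 − 8 − 6 = -18, attained at (-2, 2).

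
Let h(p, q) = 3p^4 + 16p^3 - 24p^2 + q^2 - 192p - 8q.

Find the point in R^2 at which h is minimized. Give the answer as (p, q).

h(p,q) separates as A(p) + B(q), so its minimum is min A + min B.
A'(p) = 12(p - 2)(p + 2)(p + 4) vanishes at p ∈ {-4, -2, 2}; B'(q) = 2q - 8 vanishes at q ∈ {4}.
Local minima of A (where A''>0): A(-4)=128, A(2)=-304. Local minima of B: B(4)=-16.
So the global minimum of h is A(2) + B(4) = -304 − 16 = -320, attained at (2, 4).

(2, 4)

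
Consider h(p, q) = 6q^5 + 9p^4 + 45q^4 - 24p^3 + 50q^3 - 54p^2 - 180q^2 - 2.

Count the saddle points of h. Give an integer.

h separates as a function of p plus a function of q, so ∇h=0 decouples.
∂h/∂p = 36p(p - 3)(p + 1) = 0 at p ∈ {-1, 0, 3}; ∂h/∂q = 30q(q - 1)(q + 3)(q + 4) = 0 at q ∈ {-4, -3, 0, 1}.
The Hessian is diagonal: diag(h_pp, h_qq). Second derivatives: h_pp(-1)=144, h_pp(0)=-108, h_pp(3)=432; h_qq(-4)=-600, h_qq(-3)=360, h_qq(0)=-360, h_qq(1)=600.
Saddle points occur where the two diagonal entries have opposite signs: (-1, -4), (-1, 0), (0, -3), (0, 1), (3, -4), (3, 0). Count: 6.

6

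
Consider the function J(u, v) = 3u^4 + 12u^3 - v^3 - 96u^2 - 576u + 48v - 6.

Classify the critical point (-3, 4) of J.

The mixed partial ∂²J/∂u∂v is 0, so the Hessian at any point is diag(J_uu, J_vv) = diag(12(3u^2 + 6u - 16), -6v).
At (-3, 4): H = diag(-84, -24).
Both eigenvalues are negative, so H is negative definite: a local maximum.

local maximum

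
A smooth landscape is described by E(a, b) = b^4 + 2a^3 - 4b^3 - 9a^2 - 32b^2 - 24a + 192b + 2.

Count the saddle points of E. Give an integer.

E separates as a function of a plus a function of b, so ∇E=0 decouples.
∂E/∂a = 6(a - 4)(a + 1) = 0 at a ∈ {-1, 4}; ∂E/∂b = 4(b - 4)(b - 3)(b + 4) = 0 at b ∈ {-4, 3, 4}.
The Hessian is diagonal: diag(E_aa, E_bb). Second derivatives: E_aa(-1)=-30, E_aa(4)=30; E_bb(-4)=224, E_bb(3)=-28, E_bb(4)=32.
Saddle points occur where the two diagonal entries have opposite signs: (-1, -4), (-1, 4), (4, 3). Count: 3.

3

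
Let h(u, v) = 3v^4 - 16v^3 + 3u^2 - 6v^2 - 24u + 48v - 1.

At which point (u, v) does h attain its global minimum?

(4, 4)

h(u,v) separates as P(u) + Q(v) − 1, so its minimum is min P + min Q − 1.
P'(u) = 6u - 24 vanishes at u ∈ {4}; Q'(v) = 12(v - 4)(v - 1)(v + 1) vanishes at v ∈ {-1, 1, 4}.
Local minima of P (where P''>0): P(4)=-48. Local minima of Q: Q(-1)=-35, Q(4)=-160.
So the global minimum of h is P(4) + Q(4) − 1 = -48 − 160 − 1 = -209, attained at (4, 4).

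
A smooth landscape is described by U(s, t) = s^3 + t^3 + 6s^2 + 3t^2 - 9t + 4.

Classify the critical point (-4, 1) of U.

The mixed partial ∂²U/∂s∂t is 0, so the Hessian at any point is diag(U_ss, U_tt) = diag(6(s + 2), 6(t + 1)).
At (-4, 1): H = diag(-12, 12).
The eigenvalues have opposite signs, so H is indefinite: a saddle point.

saddle point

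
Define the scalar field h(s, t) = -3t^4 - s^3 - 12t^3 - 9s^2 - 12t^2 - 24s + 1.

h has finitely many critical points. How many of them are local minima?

1

h separates as a function of s plus a function of t, so ∇h=0 decouples.
∂h/∂s = -3(s + 2)(s + 4) = 0 at s ∈ {-4, -2}; ∂h/∂t = -12t(t + 1)(t + 2) = 0 at t ∈ {-2, -1, 0}.
The Hessian is diagonal: diag(h_ss, h_tt). Second derivatives: h_ss(-4)=6, h_ss(-2)=-6; h_tt(-2)=-24, h_tt(-1)=12, h_tt(0)=-24.
Local minima occur where both diagonal entries positive: (-4, -1). Count: 1.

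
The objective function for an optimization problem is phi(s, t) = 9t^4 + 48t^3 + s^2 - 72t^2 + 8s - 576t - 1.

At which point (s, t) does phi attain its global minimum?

phi(s,t) separates as P(s) + Q(t) − 1, so its minimum is min P + min Q − 1.
P'(s) = 2s + 8 vanishes at s ∈ {-4}; Q'(t) = 36(t - 2)(t + 2)(t + 4) vanishes at t ∈ {-4, -2, 2}.
Local minima of P (where P''>0): P(-4)=-16. Local minima of Q: Q(-4)=384, Q(2)=-912.
So the global minimum of phi is P(-4) + Q(2) − 1 = -16 − 912 − 1 = -929, attained at (-4, 2).

(-4, 2)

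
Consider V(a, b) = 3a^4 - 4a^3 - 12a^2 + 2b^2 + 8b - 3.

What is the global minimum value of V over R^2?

V(a,b) separates as P(a) + Q(b) − 3, so its minimum is min P + min Q − 3.
P'(a) = 12a(a - 2)(a + 1) vanishes at a ∈ {-1, 0, 2}; Q'(b) = 4b + 8 vanishes at b ∈ {-2}.
Local minima of P (where P''>0): P(-1)=-5, P(2)=-32. Local minima of Q: Q(-2)=-8.
So the global minimum of V is P(2) + Q(-2) − 3 = -32 − 8 − 3 = -43, attained at (2, -2).

-43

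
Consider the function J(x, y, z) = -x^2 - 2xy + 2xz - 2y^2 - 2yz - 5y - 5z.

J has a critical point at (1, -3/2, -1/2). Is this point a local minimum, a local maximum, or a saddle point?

The Hessian is constant: H = [[-2, -2, 2], [-2, -4, -2], [2, -2, 0]].
Leading principal minors: Δ₁ = -2, Δ₂ = 4, Δ₃ = 40.
The minors fit neither the all-positive nor the alternating-sign pattern, so H is indefinite: a saddle point.

saddle point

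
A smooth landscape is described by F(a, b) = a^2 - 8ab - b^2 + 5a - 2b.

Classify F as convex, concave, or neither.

F is quadratic, so its Hessian is the constant matrix H = [[2, -8], [-8, -2]].
det(H) = -68, tr(H) = 0.
det(H) < 0, so H is indefinite: neither convex nor concave.

neither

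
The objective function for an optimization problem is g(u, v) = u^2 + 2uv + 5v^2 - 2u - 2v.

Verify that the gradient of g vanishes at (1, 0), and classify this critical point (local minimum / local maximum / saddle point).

local minimum

∇g = (2u + 2v - 2, 2u + 10v - 2); substituting (1, 0) gives ∇g = (0, 0), so (1, 0) is indeed a critical point.
The Hessian of g is constant: H = [[2, 2], [2, 10]].
det(H) = 2·10 − 2² = 16.
det(H) > 0 and tr(H) = 12 > 0, so H is positive definite and the point is a local minimum.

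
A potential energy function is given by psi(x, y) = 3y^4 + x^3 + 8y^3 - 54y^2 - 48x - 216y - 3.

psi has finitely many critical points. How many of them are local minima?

psi separates as a function of x plus a function of y, so ∇psi=0 decouples.
∂psi/∂x = 3(x - 4)(x + 4) = 0 at x ∈ {-4, 4}; ∂psi/∂y = 12(y - 3)(y + 2)(y + 3) = 0 at y ∈ {-3, -2, 3}.
The Hessian is diagonal: diag(psi_xx, psi_yy). Second derivatives: psi_xx(-4)=-24, psi_xx(4)=24; psi_yy(-3)=72, psi_yy(-2)=-60, psi_yy(3)=360.
Local minima occur where both diagonal entries positive: (4, -3), (4, 3). Count: 2.

2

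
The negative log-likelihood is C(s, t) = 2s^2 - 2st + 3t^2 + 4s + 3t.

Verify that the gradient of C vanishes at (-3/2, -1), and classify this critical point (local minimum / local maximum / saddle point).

∇C = (4s - 2t + 4, -2s + 6t + 3); substituting (-3/2, -1) gives ∇C = (0, 0), so (-3/2, -1) is indeed a critical point.
The Hessian of C is constant: H = [[4, -2], [-2, 6]].
det(H) = 4·6 − (-2)² = 20.
det(H) > 0 and tr(H) = 10 > 0, so H is positive definite and the point is a local minimum.

local minimum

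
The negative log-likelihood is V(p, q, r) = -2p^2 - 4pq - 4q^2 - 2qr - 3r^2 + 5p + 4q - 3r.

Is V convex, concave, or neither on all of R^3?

concave

V is quadratic, so its Hessian is the constant matrix H = [[-4, -4, 0], [-4, -8, -2], [0, -2, -6]].
Leading principal minors: -4, 16, -80.
Signs alternate −, +, − ⇒ H ≺ 0 ⇒ concave.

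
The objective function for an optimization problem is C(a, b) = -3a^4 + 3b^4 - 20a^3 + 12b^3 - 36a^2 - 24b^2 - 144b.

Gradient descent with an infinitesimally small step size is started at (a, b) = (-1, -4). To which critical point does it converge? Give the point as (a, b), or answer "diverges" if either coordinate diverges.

C is separable, so gradient descent decouples: a follows -∂C/∂a, b follows -∂C/∂b.
∂C/∂a = -12a(a + 2)(a + 3); at a=-1 this is 24, so a decreases.
∂C/∂b = 12(b - 2)(b + 2)(b + 3); at b=-4 this is -144, so b increases.
a converges to its nearest critical value -2 (a local min of the a-part); b converges to -3. The iterate converges to (-2, -3).

(-2, -3)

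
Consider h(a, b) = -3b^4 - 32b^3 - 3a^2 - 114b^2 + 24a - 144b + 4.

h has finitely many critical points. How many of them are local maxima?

h separates as a function of a plus a function of b, so ∇h=0 decouples.
∂h/∂a = -6(a - 4) = 0 at a ∈ {4}; ∂h/∂b = -12(b + 1)(b + 3)(b + 4) = 0 at b ∈ {-4, -3, -1}.
The Hessian is diagonal: diag(h_aa, h_bb). Second derivatives: h_aa(4)=-6; h_bb(-4)=-36, h_bb(-3)=24, h_bb(-1)=-72.
Local maxima occur where both diagonal entries negative: (4, -4), (4, -1). Count: 2.

2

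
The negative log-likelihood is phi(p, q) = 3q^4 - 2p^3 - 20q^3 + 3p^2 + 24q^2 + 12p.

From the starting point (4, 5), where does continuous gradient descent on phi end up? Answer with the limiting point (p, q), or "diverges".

diverges

phi is separable, so gradient descent decouples: p follows -∂phi/∂p, q follows -∂phi/∂q.
∂phi/∂p = -6(p - 2)(p + 1); at p=4 this is -60, so p increases.
∂phi/∂q = 12q(q - 4)(q - 1); at q=5 this is 240, so q decreases.
The p-coordinate has no critical point in that direction and runs off to infinity.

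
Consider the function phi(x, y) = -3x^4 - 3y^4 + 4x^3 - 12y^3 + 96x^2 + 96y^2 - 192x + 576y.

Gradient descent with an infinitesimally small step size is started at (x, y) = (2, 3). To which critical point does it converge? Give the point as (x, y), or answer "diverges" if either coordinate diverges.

(1, -3)

phi is separable, so gradient descent decouples: x follows -∂phi/∂x, y follows -∂phi/∂y.
∂phi/∂x = -12(x - 4)(x - 1)(x + 4); at x=2 this is 144, so x decreases.
∂phi/∂y = -12(y - 4)(y + 3)(y + 4); at y=3 this is 504, so y decreases.
x converges to its nearest critical value 1 (a local min of the x-part); y converges to -3. The iterate converges to (1, -3).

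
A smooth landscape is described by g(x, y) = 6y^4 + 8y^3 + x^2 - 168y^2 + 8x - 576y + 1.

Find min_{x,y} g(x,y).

-2959

g(x,y) separates as P(x) + Q(y) + 1, so its minimum is min P + min Q + 1.
P'(x) = 2x + 8 vanishes at x ∈ {-4}; Q'(y) = 24(y - 4)(y + 2)(y + 3) vanishes at y ∈ {-3, -2, 4}.
Local minima of P (where P''>0): P(-4)=-16. Local minima of Q: Q(-3)=486, Q(4)=-2944.
So the global minimum of g is P(-4) + Q(4) + 1 = -16 − 2944 + 1 = -2959, attained at (-4, 4).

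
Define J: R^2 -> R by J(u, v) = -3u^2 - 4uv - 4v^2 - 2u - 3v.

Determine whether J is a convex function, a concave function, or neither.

J is quadratic, so its Hessian is the constant matrix H = [[-6, -4], [-4, -8]].
det(H) = 32, tr(H) = -14.
det(H) > 0 and tr(H) < 0, so H is negative definite everywhere: concave.

concave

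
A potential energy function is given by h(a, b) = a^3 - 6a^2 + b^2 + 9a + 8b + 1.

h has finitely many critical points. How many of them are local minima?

h separates as a function of a plus a function of b, so ∇h=0 decouples.
∂h/∂a = 3(a - 3)(a - 1) = 0 at a ∈ {1, 3}; ∂h/∂b = 2(b + 4) = 0 at b ∈ {-4}.
The Hessian is diagonal: diag(h_aa, h_bb). Second derivatives: h_aa(1)=-6, h_aa(3)=6; h_bb(-4)=2.
Local minima occur where both diagonal entries positive: (3, -4). Count: 1.

1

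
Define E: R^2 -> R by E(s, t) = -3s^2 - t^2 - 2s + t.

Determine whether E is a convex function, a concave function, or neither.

concave

E is quadratic, so its Hessian is the constant matrix H = [[-6, 0], [0, -2]].
det(H) = 12, tr(H) = -8.
det(H) > 0 and tr(H) < 0, so H is negative definite everywhere: concave.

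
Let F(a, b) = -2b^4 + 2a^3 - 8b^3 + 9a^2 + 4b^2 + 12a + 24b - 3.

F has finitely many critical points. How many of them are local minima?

1

F separates as a function of a plus a function of b, so ∇F=0 decouples.
∂F/∂a = 6(a + 1)(a + 2) = 0 at a ∈ {-2, -1}; ∂F/∂b = -8(b - 1)(b + 1)(b + 3) = 0 at b ∈ {-3, -1, 1}.
The Hessian is diagonal: diag(F_aa, F_bb). Second derivatives: F_aa(-2)=-6, F_aa(-1)=6; F_bb(-3)=-64, F_bb(-1)=32, F_bb(1)=-64.
Local minima occur where both diagonal entries positive: (-1, -1). Count: 1.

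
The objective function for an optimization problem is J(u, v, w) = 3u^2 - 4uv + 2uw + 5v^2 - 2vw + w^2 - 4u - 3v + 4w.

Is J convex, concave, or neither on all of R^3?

convex

J is quadratic, so its Hessian is the constant matrix H = [[6, -4, 2], [-4, 10, -2], [2, -2, 2]].
Leading principal minors: 6, 44, 56.
All positive ⇒ H ≻ 0 ⇒ convex.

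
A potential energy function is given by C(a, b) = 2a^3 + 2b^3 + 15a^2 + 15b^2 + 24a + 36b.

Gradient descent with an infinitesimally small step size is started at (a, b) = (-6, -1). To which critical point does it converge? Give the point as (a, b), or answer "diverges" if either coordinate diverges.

diverges

C is separable, so gradient descent decouples: a follows -∂C/∂a, b follows -∂C/∂b.
∂C/∂a = 6(a + 1)(a + 4); at a=-6 this is 60, so a decreases.
∂C/∂b = 6(b + 2)(b + 3); at b=-1 this is 12, so b decreases.
The a-coordinate has no critical point in that direction and runs off to infinity.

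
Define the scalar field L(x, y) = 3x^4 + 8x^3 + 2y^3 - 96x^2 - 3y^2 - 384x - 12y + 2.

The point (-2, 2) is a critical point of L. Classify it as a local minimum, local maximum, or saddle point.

saddle point

The mixed partial ∂²L/∂x∂y is 0, so the Hessian at any point is diag(L_xx, L_yy) = diag(12(3x^2 + 4x - 16), 6(2y - 1)).
At (-2, 2): H = diag(-144, 18).
The eigenvalues have opposite signs, so H is indefinite: a saddle point.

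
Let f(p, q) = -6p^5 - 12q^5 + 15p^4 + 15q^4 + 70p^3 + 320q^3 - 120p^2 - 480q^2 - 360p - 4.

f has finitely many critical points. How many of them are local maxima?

4

f separates as a function of p plus a function of q, so ∇f=0 decouples.
∂f/∂p = -30(p - 3)(p - 2)(p + 1)(p + 2) = 0 at p ∈ {-2, -1, 2, 3}; ∂f/∂q = -60q(q - 4)(q - 1)(q + 4) = 0 at q ∈ {-4, 0, 1, 4}.
The Hessian is diagonal: diag(f_pp, f_qq). Second derivatives: f_pp(-2)=600, f_pp(-1)=-360, f_pp(2)=360, f_pp(3)=-600; f_qq(-4)=9600, f_qq(0)=-960, f_qq(1)=900, f_qq(4)=-5760.
Local maxima occur where both diagonal entries negative: (-1, 0), (-1, 4), (3, 0), (3, 4). Count: 4.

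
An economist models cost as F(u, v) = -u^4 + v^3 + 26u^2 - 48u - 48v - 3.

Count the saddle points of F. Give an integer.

3

F separates as a function of u plus a function of v, so ∇F=0 decouples.
∂F/∂u = -4(u - 3)(u - 1)(u + 4) = 0 at u ∈ {-4, 1, 3}; ∂F/∂v = 3(v - 4)(v + 4) = 0 at v ∈ {-4, 4}.
The Hessian is diagonal: diag(F_uu, F_vv). Second derivatives: F_uu(-4)=-140, F_uu(1)=40, F_uu(3)=-56; F_vv(-4)=-24, F_vv(4)=24.
Saddle points occur where the two diagonal entries have opposite signs: (-4, 4), (1, -4), (3, 4). Count: 3.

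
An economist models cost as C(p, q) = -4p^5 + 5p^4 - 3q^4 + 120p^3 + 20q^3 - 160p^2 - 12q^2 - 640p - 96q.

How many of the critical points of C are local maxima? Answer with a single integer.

4

C separates as a function of p plus a function of q, so ∇C=0 decouples.
∂C/∂p = -20(p - 4)(p - 2)(p + 1)(p + 4) = 0 at p ∈ {-4, -1, 2, 4}; ∂C/∂q = -12(q - 4)(q - 2)(q + 1) = 0 at q ∈ {-1, 2, 4}.
The Hessian is diagonal: diag(C_pp, C_qq). Second derivatives: C_pp(-4)=2880, C_pp(-1)=-900, C_pp(2)=720, C_pp(4)=-1600; C_qq(-1)=-180, C_qq(2)=72, C_qq(4)=-120.
Local maxima occur where both diagonal entries negative: (-1, -1), (-1, 4), (4, -1), (4, 4). Count: 4.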